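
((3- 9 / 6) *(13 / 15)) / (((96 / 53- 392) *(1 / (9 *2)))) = -6201 / 103400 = -0.06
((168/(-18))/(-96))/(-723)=-7/52056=-0.00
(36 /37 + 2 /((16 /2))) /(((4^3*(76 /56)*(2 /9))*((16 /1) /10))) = 57015 /1439744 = 0.04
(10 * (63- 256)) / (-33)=1930 / 33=58.48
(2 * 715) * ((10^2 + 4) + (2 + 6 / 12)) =152295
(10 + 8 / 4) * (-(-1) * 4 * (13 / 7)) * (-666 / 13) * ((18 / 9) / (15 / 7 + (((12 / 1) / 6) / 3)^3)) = -3744.62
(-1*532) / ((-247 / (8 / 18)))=112 / 117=0.96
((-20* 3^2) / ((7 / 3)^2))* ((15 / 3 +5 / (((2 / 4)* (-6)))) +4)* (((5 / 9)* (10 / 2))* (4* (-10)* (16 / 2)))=10560000 / 49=215510.20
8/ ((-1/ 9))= -72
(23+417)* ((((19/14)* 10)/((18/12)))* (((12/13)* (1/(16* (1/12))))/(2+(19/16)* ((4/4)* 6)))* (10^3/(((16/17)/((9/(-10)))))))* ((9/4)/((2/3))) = -6475342500/6643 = -974761.78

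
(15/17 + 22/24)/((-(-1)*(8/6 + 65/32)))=2936/5491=0.53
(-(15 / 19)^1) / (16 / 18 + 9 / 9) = -135 / 323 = -0.42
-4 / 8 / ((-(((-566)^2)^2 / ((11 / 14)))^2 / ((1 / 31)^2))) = 121 / 3967718972877568709645207552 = 0.00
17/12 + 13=173/12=14.42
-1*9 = -9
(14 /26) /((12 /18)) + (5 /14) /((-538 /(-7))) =0.81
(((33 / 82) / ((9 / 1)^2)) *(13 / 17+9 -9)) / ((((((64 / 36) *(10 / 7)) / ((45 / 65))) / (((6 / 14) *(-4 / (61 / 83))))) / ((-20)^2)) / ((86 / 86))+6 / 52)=631215 / 18516502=0.03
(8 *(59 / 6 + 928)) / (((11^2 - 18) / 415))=9340820 / 309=30229.19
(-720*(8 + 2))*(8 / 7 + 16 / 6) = -192000 / 7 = -27428.57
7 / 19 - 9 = -164 / 19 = -8.63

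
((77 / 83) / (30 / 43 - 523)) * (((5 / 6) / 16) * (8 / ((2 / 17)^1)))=-281435 / 44738328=-0.01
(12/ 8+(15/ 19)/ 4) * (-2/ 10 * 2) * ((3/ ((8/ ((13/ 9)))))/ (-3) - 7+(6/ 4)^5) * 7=-35819/ 18240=-1.96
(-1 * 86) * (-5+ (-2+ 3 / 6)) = 559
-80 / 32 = -5 / 2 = -2.50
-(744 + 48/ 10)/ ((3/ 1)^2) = -416/ 5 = -83.20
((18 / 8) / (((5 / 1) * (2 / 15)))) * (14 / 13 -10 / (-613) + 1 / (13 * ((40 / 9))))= 9557919 / 2550080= 3.75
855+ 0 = 855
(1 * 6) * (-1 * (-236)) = 1416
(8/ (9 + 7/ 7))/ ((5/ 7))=28/ 25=1.12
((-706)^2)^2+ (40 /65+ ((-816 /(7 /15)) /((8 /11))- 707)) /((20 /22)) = 226078982833579 /910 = 248438442674.26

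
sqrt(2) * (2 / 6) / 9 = sqrt(2) / 27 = 0.05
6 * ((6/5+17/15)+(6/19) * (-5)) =86/19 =4.53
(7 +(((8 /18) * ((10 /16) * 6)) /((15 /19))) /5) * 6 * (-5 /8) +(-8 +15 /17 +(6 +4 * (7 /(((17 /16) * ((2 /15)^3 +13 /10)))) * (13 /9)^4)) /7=-7834499077 /508418694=-15.41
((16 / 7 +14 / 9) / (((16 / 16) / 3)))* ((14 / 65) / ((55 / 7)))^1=308 / 975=0.32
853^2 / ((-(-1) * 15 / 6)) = 1455218 / 5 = 291043.60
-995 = -995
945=945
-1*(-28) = 28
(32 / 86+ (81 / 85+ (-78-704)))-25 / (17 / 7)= -2890992 / 3655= -790.97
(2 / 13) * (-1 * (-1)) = 2 / 13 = 0.15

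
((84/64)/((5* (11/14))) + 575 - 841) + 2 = -116013/440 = -263.67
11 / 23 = 0.48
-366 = -366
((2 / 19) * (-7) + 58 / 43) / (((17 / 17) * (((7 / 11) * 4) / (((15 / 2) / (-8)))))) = -20625 / 91504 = -0.23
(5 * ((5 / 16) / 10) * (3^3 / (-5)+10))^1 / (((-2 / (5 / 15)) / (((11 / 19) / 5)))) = -253 / 18240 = -0.01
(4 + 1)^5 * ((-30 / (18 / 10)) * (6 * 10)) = -3125000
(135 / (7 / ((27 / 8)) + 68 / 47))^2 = 29348829225 / 19963024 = 1470.16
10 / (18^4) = 5 / 52488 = 0.00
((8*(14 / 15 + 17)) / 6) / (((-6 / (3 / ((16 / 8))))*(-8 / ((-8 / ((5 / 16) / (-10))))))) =8608 / 45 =191.29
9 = 9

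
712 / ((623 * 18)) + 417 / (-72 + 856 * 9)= 6311 / 53424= 0.12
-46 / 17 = -2.71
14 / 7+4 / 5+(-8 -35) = -201 / 5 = -40.20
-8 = -8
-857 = -857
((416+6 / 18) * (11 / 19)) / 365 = 13739 / 20805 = 0.66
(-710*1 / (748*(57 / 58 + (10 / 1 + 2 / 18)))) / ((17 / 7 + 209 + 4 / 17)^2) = -8575735 / 4490462872016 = -0.00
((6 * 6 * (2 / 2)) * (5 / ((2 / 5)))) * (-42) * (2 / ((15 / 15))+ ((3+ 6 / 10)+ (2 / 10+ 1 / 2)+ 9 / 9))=-137970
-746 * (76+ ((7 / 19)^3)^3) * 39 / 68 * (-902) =160896536765213373267 / 5485690862243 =29330223.09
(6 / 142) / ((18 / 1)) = 1 / 426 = 0.00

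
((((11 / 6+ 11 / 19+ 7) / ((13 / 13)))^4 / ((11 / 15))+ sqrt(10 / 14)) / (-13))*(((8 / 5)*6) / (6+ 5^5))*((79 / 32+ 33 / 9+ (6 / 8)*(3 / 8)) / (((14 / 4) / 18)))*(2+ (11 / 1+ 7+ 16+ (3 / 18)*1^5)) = -9278909263687 / 3080006514- 264*sqrt(35) / 6565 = -3012.86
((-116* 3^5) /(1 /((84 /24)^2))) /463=-345303 /463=-745.79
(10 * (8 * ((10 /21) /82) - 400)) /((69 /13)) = -753.54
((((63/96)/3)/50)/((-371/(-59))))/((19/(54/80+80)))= 190393/64448000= 0.00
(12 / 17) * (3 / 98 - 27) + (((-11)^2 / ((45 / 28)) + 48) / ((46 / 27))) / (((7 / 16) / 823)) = 13038683754 / 95795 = 136110.27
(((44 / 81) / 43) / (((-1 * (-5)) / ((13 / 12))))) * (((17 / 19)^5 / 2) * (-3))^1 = -203039551 / 86242528170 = -0.00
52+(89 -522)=-381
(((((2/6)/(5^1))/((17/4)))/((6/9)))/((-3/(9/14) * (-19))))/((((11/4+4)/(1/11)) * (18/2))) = 4/10072755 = 0.00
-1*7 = -7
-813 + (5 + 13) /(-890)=-361794 /445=-813.02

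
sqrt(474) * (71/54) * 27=71 * sqrt(474)/2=772.89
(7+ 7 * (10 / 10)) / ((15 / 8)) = 7.47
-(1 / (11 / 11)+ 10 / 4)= -7 / 2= -3.50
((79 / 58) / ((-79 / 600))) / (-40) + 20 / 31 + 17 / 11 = 48441 / 19778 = 2.45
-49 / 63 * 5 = -35 / 9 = -3.89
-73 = -73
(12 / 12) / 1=1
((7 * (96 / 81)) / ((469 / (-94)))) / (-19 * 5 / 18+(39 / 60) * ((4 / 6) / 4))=120320 / 374061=0.32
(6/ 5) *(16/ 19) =96/ 95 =1.01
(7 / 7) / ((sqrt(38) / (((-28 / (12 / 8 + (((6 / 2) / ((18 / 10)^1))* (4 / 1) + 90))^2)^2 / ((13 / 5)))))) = 2540160* sqrt(38) / 29727482519527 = 0.00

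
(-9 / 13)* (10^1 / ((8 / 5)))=-225 / 52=-4.33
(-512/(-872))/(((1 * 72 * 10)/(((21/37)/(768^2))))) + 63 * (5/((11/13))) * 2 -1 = 72959548538957/98123857920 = 743.55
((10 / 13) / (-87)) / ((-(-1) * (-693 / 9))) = 10 / 87087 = 0.00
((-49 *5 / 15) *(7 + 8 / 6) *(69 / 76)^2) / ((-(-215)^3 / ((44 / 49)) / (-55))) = 64009 / 114808108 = 0.00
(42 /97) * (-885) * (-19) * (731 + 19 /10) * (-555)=-287265761685 /97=-2961502697.78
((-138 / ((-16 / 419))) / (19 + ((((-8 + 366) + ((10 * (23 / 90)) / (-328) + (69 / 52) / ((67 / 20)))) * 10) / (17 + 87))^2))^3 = 269616515054853102479207174953372261897440739550687089655808 / 10033000346500133151884986090948442914492993498463158054969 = 26.87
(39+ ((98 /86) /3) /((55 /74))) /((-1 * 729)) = -280331 /5172255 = -0.05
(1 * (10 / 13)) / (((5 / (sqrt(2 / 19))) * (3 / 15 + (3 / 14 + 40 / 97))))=13580 * sqrt(38) / 1386411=0.06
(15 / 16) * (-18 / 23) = -135 / 184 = -0.73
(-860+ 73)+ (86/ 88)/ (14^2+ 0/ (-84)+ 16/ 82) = -278545869/ 353936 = -787.00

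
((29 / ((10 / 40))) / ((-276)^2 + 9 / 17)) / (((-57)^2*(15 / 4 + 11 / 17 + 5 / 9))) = 134096 / 1416978439191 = 0.00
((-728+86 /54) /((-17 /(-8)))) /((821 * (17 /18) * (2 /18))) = -941424 /237269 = -3.97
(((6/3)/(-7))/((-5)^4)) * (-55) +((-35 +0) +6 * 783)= 4080147/875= 4663.03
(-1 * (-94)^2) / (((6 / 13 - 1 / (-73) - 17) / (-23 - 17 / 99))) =-9618012508 / 776259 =-12390.21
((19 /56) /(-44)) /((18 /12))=-19 /3696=-0.01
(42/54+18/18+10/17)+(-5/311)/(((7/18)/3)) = 2.24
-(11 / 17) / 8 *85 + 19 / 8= -9 / 2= -4.50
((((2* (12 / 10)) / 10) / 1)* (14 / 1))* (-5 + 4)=-84 / 25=-3.36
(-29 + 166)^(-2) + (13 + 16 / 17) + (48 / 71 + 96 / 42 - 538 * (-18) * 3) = 4609725737258 / 158579281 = 29068.90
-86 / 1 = -86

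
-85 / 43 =-1.98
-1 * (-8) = 8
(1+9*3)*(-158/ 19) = -4424/ 19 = -232.84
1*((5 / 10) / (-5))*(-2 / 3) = 1 / 15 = 0.07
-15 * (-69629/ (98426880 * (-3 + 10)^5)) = 29/ 45932544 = 0.00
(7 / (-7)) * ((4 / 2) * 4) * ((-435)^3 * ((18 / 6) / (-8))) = -246938625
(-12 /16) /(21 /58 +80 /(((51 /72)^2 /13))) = -8381 /23166926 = -0.00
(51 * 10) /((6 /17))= 1445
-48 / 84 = -4 / 7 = -0.57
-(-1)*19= 19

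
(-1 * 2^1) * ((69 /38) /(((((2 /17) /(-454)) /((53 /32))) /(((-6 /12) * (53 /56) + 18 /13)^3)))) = 32977103514956229 /1876669104128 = 17572.15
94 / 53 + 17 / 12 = 3.19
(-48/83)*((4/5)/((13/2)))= -384/5395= -0.07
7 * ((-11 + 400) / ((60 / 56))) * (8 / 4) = 76244 / 15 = 5082.93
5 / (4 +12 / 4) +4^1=33 / 7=4.71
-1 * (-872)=872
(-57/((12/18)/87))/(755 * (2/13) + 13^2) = -193401/7414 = -26.09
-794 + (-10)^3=-1794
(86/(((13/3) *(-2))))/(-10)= 129/130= 0.99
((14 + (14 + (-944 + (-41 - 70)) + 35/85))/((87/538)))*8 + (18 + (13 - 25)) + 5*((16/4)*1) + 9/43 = -3228209711/63597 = -50760.41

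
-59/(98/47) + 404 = 36819/98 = 375.70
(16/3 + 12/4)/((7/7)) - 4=13/3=4.33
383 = 383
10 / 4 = 5 / 2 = 2.50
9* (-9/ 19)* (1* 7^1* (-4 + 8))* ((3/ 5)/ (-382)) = 3402/ 18145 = 0.19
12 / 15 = 4 / 5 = 0.80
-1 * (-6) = 6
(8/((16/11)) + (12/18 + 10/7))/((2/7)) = 319/12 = 26.58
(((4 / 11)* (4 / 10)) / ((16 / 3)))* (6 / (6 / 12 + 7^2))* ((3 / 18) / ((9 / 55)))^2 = 5 / 1458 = 0.00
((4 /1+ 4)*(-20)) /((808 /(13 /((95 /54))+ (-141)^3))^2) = -70918509079815849 /36825610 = -1925793193.37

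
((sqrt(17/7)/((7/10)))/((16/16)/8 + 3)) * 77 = 176 * sqrt(119)/35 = 54.86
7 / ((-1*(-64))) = 7 / 64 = 0.11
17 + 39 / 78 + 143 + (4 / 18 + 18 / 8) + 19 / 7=41753 / 252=165.69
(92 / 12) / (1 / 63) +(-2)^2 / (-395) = 190781 / 395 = 482.99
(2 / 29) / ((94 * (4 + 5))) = 1 / 12267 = 0.00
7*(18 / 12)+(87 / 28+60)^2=3130521 / 784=3993.01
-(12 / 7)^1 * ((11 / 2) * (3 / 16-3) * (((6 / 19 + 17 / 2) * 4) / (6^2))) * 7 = 55275 / 304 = 181.83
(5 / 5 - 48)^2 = 2209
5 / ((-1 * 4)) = -5 / 4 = -1.25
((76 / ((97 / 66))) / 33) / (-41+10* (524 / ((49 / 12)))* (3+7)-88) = 7448 / 60380463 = 0.00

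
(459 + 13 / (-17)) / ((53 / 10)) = 77900 / 901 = 86.46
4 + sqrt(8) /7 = 2* sqrt(2) /7 + 4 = 4.40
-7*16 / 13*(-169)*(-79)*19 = -2185456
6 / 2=3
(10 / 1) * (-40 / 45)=-80 / 9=-8.89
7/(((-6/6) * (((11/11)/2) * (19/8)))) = -112/19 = -5.89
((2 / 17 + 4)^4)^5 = 7979226629761200100000000000000000000 / 4064231406647572522401601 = 1963280588971.91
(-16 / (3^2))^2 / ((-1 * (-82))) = 128 / 3321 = 0.04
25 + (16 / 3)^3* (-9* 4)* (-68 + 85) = -278453 / 3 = -92817.67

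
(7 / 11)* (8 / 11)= 56 / 121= 0.46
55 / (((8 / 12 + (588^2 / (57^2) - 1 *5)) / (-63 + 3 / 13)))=-9721008 / 287443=-33.82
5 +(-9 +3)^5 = -7771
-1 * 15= -15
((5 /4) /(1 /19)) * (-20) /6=-475 /6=-79.17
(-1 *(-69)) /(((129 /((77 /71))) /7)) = 12397 /3053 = 4.06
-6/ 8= -3/ 4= -0.75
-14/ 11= -1.27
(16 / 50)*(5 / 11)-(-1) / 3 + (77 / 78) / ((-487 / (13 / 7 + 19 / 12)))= 0.47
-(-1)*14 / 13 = 14 / 13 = 1.08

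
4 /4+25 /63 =88 /63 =1.40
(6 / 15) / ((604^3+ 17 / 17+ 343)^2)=1 / 121384433665568160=0.00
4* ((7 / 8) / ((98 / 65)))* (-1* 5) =-325 / 28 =-11.61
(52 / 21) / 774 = 26 / 8127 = 0.00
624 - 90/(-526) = 164157/263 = 624.17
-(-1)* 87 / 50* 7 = 609 / 50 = 12.18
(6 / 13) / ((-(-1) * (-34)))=-3 / 221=-0.01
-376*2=-752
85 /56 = 1.52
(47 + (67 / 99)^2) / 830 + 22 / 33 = 2944178 / 4067415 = 0.72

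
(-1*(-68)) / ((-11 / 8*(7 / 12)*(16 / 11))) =-408 / 7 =-58.29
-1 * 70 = -70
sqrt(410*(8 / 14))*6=91.84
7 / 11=0.64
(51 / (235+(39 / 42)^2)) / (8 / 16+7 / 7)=6664 / 46229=0.14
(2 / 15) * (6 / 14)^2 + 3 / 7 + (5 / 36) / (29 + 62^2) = 15477733 / 34159860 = 0.45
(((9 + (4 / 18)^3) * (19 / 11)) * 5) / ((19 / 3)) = 32845 / 2673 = 12.29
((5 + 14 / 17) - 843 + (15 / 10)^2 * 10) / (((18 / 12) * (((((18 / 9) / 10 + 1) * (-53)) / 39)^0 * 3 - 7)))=9233 / 68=135.78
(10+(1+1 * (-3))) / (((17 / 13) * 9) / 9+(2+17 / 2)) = 208 / 307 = 0.68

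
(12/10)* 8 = 48/5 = 9.60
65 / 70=13 / 14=0.93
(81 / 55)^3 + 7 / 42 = 3355021 / 998250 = 3.36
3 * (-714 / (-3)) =714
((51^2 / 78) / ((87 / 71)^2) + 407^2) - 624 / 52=10866912775 / 65598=165659.21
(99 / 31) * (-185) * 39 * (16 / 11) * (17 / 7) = -17662320 / 217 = -81393.18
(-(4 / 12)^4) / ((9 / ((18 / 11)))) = -2 / 891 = -0.00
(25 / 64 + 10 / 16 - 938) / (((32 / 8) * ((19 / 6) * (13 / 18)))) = -102.42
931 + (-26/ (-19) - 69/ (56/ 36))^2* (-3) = -326403839/ 70756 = -4613.09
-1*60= -60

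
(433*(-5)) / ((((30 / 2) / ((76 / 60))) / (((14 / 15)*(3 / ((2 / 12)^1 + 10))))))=-230356 / 4575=-50.35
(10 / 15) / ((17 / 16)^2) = 512 / 867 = 0.59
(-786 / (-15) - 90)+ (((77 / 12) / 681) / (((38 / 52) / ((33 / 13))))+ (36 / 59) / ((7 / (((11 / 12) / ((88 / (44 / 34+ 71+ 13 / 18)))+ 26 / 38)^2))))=-151648095421738793 / 4056354787322880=-37.39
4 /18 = 2 /9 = 0.22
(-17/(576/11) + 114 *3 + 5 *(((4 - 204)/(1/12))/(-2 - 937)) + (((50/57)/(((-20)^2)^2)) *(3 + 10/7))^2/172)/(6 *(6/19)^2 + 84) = 1152167850336129659/274989808844800000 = 4.19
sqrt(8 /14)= 2*sqrt(7) /7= 0.76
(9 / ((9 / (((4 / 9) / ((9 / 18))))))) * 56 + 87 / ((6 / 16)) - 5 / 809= 2051579 / 7281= 281.77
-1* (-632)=632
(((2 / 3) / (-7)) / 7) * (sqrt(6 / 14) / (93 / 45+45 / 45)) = -5 * sqrt(21) / 7889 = -0.00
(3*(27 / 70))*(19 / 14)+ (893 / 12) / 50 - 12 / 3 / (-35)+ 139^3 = 78957291887 / 29400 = 2685622.17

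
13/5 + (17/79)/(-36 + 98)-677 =-16515971/24490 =-674.40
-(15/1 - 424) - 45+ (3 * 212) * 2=1636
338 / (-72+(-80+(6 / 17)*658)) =2873 / 682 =4.21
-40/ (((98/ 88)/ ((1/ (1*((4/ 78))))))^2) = -29446560/ 2401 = -12264.29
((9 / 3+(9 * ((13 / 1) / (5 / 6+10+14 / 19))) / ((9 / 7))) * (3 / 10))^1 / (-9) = -4777 / 13190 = -0.36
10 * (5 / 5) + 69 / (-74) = 671 / 74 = 9.07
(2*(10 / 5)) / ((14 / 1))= 0.29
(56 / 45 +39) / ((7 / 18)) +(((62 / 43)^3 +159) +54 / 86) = 740519594 / 2782745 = 266.11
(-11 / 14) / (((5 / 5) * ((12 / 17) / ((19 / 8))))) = -3553 / 1344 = -2.64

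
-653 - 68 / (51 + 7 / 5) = -85713 / 131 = -654.30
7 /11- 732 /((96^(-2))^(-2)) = 49544545 /77856768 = 0.64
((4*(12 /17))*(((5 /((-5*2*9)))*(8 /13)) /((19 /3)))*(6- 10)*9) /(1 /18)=41472 /4199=9.88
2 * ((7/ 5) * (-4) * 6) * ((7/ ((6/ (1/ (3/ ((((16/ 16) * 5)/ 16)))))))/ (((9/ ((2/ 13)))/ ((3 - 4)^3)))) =49/ 351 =0.14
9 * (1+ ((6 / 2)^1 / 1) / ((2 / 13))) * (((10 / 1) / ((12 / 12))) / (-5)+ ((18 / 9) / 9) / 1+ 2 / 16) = -4879 / 16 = -304.94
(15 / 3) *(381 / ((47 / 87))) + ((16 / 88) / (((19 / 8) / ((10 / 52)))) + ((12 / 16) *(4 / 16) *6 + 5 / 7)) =25230169997 / 7151144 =3528.13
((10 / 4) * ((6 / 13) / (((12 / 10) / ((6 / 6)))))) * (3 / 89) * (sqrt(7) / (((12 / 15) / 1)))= 375 * sqrt(7) / 9256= 0.11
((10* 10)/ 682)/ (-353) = -50/ 120373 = -0.00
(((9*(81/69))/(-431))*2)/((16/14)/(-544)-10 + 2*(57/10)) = -385560/10993517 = -0.04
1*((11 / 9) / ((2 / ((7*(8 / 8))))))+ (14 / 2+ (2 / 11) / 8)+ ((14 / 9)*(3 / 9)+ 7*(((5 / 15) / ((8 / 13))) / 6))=59167 / 4752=12.45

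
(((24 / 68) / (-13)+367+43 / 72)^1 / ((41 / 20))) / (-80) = -5848775 / 2609568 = -2.24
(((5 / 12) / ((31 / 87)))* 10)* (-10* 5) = -18125 / 31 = -584.68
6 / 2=3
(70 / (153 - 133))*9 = 63 / 2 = 31.50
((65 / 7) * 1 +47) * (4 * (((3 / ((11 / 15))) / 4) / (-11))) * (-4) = 70920 / 847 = 83.73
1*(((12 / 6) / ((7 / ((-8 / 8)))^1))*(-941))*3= 806.57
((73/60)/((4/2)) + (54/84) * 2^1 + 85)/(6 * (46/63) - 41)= -72991/30760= -2.37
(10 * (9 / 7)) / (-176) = -45 / 616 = -0.07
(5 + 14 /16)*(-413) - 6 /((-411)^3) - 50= -458469668531 /185137416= -2476.37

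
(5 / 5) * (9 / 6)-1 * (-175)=176.50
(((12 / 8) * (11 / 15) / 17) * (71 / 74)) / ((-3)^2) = 781 / 113220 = 0.01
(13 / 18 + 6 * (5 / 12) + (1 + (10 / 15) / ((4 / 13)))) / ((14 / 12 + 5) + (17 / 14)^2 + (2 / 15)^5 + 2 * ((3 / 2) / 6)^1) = 41343750 / 52683289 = 0.78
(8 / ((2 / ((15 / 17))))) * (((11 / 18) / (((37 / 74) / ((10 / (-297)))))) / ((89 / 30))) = -2000 / 40851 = -0.05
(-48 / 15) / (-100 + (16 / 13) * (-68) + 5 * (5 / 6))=1248 / 70015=0.02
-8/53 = -0.15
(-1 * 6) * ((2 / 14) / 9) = -2 / 21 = -0.10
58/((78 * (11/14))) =406/429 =0.95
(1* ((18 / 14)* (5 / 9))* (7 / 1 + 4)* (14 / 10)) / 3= 11 / 3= 3.67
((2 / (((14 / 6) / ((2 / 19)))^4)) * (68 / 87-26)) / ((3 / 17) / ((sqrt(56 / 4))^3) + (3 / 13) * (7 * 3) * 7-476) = 0.00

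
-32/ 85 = -0.38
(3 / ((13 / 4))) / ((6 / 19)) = 38 / 13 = 2.92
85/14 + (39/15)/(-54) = 5692/945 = 6.02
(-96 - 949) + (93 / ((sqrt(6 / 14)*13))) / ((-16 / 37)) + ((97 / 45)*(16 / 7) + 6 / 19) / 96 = -300191911 / 287280 - 1147*sqrt(21) / 208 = -1070.22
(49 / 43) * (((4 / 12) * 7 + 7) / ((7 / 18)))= 1176 / 43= 27.35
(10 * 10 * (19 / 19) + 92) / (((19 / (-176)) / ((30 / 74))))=-506880 / 703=-721.02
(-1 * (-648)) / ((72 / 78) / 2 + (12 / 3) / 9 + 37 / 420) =10614240 / 16283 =651.86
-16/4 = -4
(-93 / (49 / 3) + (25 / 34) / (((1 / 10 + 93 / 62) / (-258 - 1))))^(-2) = 177635584 / 2763118281169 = 0.00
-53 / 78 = -0.68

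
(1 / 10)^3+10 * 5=50001 / 1000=50.00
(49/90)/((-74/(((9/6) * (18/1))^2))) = -3969/740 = -5.36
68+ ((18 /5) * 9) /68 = 11641 /170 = 68.48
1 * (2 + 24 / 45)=38 / 15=2.53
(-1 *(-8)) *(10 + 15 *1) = 200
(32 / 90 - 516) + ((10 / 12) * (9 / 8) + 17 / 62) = -11482139 / 22320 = -514.43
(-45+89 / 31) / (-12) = 653 / 186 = 3.51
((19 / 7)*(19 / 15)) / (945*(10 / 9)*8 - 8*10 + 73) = 361 / 881265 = 0.00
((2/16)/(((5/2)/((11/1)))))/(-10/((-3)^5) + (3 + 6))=2673/43940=0.06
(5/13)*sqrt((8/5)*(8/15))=8*sqrt(3)/39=0.36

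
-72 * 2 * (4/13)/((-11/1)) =4.03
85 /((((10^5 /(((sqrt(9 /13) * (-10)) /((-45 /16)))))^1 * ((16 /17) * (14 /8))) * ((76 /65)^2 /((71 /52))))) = 20519 * sqrt(13) /48518400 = 0.00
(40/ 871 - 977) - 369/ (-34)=-28610119/ 29614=-966.10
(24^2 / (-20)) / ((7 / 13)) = -1872 / 35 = -53.49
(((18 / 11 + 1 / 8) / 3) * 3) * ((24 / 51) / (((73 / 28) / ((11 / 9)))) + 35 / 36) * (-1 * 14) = -57820735 / 1965744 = -29.41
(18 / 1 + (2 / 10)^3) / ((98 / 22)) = 24761 / 6125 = 4.04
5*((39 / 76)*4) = 195 / 19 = 10.26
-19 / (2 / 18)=-171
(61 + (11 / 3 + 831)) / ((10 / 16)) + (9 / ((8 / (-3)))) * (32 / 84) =150337 / 105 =1431.78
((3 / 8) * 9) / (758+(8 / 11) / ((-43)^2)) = 183051 / 41111920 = 0.00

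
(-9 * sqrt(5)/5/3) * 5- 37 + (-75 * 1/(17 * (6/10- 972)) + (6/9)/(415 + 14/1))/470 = -43.71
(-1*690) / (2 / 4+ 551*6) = -1380 / 6613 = -0.21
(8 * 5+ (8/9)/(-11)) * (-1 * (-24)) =31616/33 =958.06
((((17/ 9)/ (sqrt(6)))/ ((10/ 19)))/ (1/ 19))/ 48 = 6137*sqrt(6)/ 25920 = 0.58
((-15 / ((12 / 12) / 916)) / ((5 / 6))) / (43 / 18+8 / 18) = -98928 / 17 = -5819.29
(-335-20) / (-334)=355 / 334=1.06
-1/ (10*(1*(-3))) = 1/ 30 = 0.03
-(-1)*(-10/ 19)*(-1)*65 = 650/ 19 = 34.21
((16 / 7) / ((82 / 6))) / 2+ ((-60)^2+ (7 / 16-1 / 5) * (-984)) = 9661521 / 2870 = 3366.38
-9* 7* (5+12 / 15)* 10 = -3654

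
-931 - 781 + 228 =-1484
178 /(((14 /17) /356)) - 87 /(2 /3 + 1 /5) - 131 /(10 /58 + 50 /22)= 419289217 /5460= 76792.90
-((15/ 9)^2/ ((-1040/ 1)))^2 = -25/ 3504384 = -0.00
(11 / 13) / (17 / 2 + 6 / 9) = 6 / 65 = 0.09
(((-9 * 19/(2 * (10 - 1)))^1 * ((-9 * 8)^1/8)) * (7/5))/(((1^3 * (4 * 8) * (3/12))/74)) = 44289/40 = 1107.22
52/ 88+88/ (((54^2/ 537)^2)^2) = 849472862809/ 1227348109152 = 0.69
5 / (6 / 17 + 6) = 0.79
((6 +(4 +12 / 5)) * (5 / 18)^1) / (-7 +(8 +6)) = 31 / 63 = 0.49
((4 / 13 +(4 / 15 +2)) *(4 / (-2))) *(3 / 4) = -251 / 65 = -3.86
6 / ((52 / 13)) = 1.50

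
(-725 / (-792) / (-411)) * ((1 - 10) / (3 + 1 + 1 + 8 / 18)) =2175 / 590744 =0.00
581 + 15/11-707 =-1371/11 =-124.64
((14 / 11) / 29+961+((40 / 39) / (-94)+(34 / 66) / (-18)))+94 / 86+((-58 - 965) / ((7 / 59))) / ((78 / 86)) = -27069990041789 / 3168050886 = -8544.68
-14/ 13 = -1.08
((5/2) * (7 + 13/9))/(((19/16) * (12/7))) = 280/27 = 10.37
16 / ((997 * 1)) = 16 / 997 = 0.02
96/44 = 24/11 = 2.18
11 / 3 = 3.67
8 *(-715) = -5720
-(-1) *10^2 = 100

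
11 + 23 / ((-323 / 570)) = -503 / 17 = -29.59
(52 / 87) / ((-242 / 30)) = -260 / 3509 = -0.07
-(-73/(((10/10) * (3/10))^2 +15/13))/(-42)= -47450/33957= -1.40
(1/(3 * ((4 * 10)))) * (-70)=-7/12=-0.58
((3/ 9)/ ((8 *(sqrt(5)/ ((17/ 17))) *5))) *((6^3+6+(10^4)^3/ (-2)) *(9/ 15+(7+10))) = -5499999997558 *sqrt(5)/ 375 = -32795663655.44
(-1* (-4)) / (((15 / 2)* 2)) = 4 / 15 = 0.27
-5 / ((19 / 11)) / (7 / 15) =-825 / 133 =-6.20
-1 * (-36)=36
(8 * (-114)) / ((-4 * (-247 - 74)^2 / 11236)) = 853936 / 34347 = 24.86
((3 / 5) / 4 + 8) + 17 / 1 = 503 / 20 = 25.15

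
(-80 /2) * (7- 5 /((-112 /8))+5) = -3460 /7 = -494.29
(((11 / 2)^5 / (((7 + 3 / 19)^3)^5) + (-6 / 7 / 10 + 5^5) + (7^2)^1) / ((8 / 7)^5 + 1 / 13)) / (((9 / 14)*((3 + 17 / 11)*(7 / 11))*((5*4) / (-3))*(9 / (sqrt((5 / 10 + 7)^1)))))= -1352127746844798505603879221966142732894229527*sqrt(30) / 192648733108058038753912355776606890885120000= -38.44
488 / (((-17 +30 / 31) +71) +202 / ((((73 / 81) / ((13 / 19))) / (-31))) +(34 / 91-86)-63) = -1909410776 / 18967813063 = -0.10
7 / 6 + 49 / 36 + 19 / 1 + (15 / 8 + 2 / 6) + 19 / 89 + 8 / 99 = 1693855 / 70488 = 24.03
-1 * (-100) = 100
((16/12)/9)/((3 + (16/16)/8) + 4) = 32/1539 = 0.02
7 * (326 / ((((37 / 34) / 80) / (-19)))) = -117933760 / 37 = -3187398.92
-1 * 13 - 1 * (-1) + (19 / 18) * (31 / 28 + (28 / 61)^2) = -19895851 / 1875384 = -10.61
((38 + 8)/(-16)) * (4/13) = -23/26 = -0.88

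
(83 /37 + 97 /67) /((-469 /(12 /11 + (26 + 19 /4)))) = -6409575 /25578322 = -0.25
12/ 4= 3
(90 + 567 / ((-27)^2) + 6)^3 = 660776311 / 729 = 906414.69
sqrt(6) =2.45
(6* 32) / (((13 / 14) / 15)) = 40320 / 13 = 3101.54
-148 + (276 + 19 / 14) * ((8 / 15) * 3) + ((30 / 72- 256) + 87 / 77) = 190889 / 4620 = 41.32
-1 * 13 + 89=76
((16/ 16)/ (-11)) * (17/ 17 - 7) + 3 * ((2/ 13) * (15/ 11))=168/ 143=1.17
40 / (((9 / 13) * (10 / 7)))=364 / 9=40.44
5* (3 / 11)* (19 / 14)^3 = 102885 / 30184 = 3.41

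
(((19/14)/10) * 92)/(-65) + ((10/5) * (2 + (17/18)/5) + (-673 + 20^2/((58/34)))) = -257895217/593775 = -434.33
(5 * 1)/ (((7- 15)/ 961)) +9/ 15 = -24001/ 40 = -600.02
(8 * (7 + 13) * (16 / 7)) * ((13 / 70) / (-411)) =-3328 / 20139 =-0.17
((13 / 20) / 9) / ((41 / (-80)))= -52 / 369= -0.14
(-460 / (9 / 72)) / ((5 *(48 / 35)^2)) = -28175 / 72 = -391.32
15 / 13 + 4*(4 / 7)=313 / 91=3.44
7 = 7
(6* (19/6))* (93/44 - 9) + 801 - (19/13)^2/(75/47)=373001177/557700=668.82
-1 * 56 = -56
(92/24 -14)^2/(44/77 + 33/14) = 26047/738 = 35.29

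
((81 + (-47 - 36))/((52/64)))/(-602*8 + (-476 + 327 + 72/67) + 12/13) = 2144/4322775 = 0.00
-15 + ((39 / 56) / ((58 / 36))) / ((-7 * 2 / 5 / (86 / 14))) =-15.95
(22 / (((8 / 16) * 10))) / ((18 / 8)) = 88 / 45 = 1.96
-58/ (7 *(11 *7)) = -58/ 539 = -0.11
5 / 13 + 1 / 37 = 198 / 481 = 0.41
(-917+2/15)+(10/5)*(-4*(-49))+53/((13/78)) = -3103/15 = -206.87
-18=-18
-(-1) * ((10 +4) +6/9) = 14.67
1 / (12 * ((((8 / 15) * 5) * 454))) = 1 / 14528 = 0.00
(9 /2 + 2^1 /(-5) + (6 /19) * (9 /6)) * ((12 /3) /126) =869 /5985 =0.15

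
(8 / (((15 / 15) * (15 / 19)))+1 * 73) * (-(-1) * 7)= 8729 / 15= 581.93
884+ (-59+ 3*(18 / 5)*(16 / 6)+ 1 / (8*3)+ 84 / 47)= 4825747 / 5640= 855.63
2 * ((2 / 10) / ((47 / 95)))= 38 / 47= 0.81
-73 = -73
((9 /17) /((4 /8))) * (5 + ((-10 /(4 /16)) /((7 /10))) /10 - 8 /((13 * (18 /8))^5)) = -219244918258 /289890351387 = -0.76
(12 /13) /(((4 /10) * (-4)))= -15 /26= -0.58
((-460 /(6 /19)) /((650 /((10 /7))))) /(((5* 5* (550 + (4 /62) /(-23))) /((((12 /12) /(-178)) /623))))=311581 /148398910814700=0.00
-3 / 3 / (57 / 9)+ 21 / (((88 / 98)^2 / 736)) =44067591 / 2299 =19168.16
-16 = -16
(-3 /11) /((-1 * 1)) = 3 /11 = 0.27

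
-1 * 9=-9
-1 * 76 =-76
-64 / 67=-0.96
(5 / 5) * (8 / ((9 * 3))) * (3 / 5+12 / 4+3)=88 / 45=1.96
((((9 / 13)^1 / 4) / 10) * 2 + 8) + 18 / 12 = 2479 / 260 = 9.53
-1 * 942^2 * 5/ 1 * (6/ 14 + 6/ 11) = -332761500/ 77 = -4321577.92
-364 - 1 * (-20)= -344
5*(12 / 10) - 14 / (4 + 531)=3196 / 535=5.97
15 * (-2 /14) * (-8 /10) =12 /7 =1.71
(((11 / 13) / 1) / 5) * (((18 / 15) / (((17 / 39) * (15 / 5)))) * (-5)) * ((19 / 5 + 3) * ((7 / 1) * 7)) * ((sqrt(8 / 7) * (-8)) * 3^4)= 1197504 * sqrt(14) / 25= 179225.99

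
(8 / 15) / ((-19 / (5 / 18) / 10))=-40 / 513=-0.08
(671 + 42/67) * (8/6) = 179996/201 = 895.50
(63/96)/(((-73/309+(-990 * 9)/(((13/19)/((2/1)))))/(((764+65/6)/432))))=-43575077/964197909504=-0.00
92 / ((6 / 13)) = 598 / 3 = 199.33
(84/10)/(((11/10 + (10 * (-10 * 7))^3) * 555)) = -28/634549997965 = -0.00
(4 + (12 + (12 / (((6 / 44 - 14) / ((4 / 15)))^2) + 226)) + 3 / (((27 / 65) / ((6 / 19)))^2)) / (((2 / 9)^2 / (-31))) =-256913778158241 / 1679101250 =-153006.72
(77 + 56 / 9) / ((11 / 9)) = 749 / 11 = 68.09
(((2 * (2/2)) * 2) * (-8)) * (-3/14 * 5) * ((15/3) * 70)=12000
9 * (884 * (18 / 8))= 17901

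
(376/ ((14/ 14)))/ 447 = 376/ 447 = 0.84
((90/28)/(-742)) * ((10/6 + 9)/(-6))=20/2597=0.01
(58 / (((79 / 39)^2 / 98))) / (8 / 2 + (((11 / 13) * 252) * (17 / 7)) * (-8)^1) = -28097433 / 83947691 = -0.33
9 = 9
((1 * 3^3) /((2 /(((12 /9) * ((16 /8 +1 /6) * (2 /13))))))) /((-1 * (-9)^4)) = -2 /2187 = -0.00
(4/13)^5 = 1024/371293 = 0.00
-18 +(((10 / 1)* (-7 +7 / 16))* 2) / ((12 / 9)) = -1863 / 16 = -116.44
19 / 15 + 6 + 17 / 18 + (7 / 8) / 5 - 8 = 139 / 360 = 0.39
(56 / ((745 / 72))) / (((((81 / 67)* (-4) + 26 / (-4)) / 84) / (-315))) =58351104 / 4619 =12632.84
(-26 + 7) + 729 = 710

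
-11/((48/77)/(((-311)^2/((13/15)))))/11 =-37237585/208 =-179026.85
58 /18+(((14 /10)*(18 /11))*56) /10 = 39727 /2475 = 16.05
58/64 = 29/32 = 0.91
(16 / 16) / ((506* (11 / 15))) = 15 / 5566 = 0.00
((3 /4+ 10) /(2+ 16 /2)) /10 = 43 /400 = 0.11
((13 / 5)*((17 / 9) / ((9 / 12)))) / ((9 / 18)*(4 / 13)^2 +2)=74698 / 23355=3.20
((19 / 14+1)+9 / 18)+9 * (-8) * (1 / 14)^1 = -16 / 7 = -2.29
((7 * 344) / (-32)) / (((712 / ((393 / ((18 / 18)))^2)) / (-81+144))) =-2928816387 / 2848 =-1028376.54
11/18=0.61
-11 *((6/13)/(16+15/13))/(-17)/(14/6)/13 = 198/344981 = 0.00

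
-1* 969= -969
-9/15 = -3/5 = -0.60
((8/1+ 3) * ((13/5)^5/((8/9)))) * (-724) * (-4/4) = 6653199267/6250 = 1064511.88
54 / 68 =27 / 34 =0.79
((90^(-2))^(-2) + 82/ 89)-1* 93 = 5839281805/ 89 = 65609907.92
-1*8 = -8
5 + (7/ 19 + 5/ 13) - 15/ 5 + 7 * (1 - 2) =-1049/ 247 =-4.25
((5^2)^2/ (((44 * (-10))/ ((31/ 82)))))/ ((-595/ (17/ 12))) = 775/ 606144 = 0.00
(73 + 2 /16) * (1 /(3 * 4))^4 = 65 /18432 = 0.00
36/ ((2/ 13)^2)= 1521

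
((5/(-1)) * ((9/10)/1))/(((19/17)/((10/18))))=-85/38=-2.24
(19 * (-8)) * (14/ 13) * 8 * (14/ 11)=-238336/ 143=-1666.69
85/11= 7.73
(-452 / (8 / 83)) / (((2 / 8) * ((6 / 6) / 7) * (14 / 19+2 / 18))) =-22453326 / 145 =-154850.52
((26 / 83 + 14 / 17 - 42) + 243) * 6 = 1711290 / 1411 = 1212.82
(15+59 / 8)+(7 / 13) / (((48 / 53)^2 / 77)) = 2184227 / 29952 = 72.92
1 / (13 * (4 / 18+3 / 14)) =126 / 715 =0.18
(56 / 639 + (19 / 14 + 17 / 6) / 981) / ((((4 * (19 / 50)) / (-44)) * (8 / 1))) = -0.33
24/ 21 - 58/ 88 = 149/ 308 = 0.48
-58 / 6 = -29 / 3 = -9.67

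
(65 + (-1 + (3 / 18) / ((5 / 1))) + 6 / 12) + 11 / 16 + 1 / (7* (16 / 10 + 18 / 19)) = 65.28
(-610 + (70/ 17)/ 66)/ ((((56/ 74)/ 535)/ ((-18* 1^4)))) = 20320062375/ 2618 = 7761673.94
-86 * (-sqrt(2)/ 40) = 43 * sqrt(2)/ 20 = 3.04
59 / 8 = 7.38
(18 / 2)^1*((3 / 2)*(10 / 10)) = 27 / 2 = 13.50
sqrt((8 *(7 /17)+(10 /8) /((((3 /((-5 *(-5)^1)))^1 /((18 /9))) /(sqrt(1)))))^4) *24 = 12113042 /867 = 13971.21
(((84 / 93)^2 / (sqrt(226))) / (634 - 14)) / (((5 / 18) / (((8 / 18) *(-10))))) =-0.00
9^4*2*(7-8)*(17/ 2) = -111537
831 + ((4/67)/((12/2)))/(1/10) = 167051/201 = 831.10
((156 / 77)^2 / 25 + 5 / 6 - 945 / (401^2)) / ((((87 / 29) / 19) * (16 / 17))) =45805509913693 / 6864401728800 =6.67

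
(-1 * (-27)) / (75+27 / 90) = 90 / 251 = 0.36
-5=-5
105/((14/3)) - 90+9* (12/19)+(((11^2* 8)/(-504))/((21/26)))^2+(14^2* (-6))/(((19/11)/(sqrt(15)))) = -12936* sqrt(15)/19 - 3735424813/66512502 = -2693.05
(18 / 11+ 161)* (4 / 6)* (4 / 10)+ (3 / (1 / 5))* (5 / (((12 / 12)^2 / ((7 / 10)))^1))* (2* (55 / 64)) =1410859 / 10560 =133.60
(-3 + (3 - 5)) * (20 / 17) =-100 / 17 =-5.88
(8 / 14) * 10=40 / 7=5.71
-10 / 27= -0.37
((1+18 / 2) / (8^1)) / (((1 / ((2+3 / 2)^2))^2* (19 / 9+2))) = 108045 / 2368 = 45.63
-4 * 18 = -72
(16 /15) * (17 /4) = 68 /15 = 4.53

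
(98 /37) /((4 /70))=1715 /37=46.35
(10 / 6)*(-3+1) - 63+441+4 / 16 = 374.92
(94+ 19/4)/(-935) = -79/748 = -0.11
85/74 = 1.15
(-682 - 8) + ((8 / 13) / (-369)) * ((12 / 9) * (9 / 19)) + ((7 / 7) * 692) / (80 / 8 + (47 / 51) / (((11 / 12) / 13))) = -14417103764 / 21843939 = -660.00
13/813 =0.02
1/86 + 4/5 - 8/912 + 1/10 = 22129/24510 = 0.90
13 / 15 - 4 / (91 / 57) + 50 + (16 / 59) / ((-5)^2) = 19478203 / 402675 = 48.37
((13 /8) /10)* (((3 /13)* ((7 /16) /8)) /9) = 7 /30720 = 0.00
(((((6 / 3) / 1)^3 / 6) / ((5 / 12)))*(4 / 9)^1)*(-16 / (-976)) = 64 / 2745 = 0.02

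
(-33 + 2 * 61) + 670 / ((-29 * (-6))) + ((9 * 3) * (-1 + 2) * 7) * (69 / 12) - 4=409109 / 348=1175.60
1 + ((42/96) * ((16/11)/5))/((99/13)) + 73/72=88453/43560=2.03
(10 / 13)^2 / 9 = 100 / 1521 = 0.07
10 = 10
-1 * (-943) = 943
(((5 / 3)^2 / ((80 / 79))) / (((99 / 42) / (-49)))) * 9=-135485 / 264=-513.20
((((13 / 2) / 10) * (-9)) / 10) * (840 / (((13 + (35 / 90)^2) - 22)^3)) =83568034368 / 117829241815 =0.71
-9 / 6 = -3 / 2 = -1.50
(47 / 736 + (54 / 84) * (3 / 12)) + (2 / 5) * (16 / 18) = 134497 / 231840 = 0.58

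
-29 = -29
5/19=0.26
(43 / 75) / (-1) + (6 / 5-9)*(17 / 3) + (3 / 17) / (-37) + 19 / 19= -2065232 / 47175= -43.78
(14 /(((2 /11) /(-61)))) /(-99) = 427 /9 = 47.44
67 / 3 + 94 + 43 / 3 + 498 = 1886 / 3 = 628.67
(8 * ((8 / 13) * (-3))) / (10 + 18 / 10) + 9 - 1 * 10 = -1727 / 767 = -2.25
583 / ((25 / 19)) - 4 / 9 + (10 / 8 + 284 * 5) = 1677497 / 900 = 1863.89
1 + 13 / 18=31 / 18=1.72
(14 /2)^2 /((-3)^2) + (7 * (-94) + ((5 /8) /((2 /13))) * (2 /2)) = -93383 /144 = -648.49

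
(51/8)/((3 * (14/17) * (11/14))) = 3.28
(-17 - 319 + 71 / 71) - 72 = -407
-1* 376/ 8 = -47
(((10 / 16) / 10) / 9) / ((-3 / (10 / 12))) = -0.00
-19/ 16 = -1.19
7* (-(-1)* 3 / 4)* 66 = 693 / 2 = 346.50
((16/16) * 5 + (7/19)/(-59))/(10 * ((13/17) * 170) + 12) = 2799/735376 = 0.00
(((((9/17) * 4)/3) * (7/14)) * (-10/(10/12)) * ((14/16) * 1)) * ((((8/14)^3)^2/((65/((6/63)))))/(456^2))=-128/140792323035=-0.00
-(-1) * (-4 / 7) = -4 / 7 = -0.57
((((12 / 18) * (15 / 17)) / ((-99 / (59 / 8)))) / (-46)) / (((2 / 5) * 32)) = 1475 / 19819008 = 0.00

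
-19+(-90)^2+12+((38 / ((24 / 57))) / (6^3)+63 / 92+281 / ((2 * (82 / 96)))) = 8258.59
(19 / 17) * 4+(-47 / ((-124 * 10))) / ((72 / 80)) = 85615 / 18972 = 4.51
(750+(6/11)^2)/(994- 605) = 90786/47069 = 1.93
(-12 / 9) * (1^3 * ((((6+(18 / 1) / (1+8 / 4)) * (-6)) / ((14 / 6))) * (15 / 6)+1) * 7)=2132 / 3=710.67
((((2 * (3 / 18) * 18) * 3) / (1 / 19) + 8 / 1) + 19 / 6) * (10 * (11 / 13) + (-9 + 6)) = 11573 / 6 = 1928.83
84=84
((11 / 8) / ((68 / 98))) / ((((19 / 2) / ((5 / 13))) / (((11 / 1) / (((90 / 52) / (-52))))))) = -26.51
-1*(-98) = 98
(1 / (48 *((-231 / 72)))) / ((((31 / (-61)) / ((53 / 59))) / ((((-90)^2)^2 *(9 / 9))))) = 106058565000 / 140833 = 753080.35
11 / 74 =0.15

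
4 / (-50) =-2 / 25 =-0.08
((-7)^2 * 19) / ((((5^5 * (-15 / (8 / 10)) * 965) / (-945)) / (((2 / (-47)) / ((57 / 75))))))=-24696 / 28346875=-0.00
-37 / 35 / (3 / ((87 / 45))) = -1073 / 1575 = -0.68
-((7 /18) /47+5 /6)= -0.84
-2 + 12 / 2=4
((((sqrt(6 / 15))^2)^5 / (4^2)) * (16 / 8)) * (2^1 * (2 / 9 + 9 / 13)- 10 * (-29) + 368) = 12352 / 14625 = 0.84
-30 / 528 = -5 / 88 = -0.06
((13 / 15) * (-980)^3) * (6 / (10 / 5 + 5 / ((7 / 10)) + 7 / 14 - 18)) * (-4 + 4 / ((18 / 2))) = -168661606400 / 81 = -2082242054.32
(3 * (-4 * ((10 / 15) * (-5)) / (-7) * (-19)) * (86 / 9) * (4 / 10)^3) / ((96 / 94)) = 307192 / 4725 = 65.01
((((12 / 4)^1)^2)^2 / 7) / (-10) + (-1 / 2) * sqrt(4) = -151 / 70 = -2.16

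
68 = 68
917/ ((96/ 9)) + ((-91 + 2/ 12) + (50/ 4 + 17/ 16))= 835/ 96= 8.70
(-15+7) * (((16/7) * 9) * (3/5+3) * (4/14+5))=-767232/245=-3131.56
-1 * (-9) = 9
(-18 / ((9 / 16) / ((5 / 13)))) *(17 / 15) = -544 / 39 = -13.95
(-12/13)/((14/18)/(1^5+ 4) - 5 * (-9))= -135/6604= -0.02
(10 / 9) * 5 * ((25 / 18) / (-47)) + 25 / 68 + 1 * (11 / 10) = 1687193 / 1294380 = 1.30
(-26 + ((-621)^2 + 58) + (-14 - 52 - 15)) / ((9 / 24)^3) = 197423104 / 27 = 7311966.81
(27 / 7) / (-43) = -0.09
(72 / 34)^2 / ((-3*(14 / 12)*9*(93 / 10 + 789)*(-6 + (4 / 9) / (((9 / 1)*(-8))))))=51840 / 1745952173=0.00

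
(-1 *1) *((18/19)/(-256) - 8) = 19465/2432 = 8.00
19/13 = 1.46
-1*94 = -94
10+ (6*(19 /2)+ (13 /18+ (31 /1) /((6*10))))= 12283 /180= 68.24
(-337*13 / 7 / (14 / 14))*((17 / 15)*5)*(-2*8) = 1191632 / 21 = 56744.38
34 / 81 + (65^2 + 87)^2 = 1506060898 / 81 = 18593344.42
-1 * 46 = -46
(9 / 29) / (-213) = -3 / 2059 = -0.00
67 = 67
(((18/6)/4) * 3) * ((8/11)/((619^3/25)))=450/2608943249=0.00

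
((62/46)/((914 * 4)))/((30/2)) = 31/1261320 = 0.00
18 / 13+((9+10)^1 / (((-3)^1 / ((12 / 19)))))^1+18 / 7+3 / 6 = 83 / 182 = 0.46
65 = 65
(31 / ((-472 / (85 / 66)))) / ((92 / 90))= -39525 / 477664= -0.08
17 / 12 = 1.42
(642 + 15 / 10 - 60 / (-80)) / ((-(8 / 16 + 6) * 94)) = -2577 / 2444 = -1.05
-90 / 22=-45 / 11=-4.09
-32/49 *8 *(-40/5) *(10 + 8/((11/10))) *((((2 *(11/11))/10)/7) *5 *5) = 1945600/3773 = 515.66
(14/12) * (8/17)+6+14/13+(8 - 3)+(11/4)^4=11849959/169728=69.82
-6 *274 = -1644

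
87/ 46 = 1.89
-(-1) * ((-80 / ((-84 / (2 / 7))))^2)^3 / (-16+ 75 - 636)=-4096000000 / 5822102159218233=-0.00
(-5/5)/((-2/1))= 1/2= 0.50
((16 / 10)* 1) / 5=8 / 25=0.32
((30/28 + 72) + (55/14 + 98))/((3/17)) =2975/3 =991.67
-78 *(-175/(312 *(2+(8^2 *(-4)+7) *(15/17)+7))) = -2975/14328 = -0.21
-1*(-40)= 40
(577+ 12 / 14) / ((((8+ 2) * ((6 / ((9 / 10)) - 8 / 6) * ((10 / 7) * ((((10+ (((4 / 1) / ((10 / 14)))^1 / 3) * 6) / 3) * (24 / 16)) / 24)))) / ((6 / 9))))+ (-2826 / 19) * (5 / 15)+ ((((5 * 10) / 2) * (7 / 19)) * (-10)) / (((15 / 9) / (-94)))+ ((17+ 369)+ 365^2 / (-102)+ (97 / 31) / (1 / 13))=27238075535 / 6368268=4277.16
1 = 1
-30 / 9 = -10 / 3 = -3.33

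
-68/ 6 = -11.33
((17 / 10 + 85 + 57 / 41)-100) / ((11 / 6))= -14649 / 2255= -6.50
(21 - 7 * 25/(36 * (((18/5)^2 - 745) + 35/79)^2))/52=0.40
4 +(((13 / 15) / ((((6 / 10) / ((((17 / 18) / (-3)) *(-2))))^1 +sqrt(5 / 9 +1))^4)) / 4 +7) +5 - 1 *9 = 269561896274877954103 / 12566942770314513604 - 12125448603073186875 *sqrt(14) / 3141735692578628401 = 7.01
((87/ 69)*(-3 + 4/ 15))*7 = -8323/ 345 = -24.12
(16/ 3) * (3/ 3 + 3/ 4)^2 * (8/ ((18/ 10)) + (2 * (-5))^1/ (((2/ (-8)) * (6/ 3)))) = 10780/ 27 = 399.26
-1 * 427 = -427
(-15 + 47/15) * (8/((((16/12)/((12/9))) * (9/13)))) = -137.13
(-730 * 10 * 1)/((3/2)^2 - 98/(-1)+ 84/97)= -2832400/39233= -72.19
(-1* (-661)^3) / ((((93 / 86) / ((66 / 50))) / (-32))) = -8742698330432 / 775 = -11280901071.53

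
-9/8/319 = -9/2552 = -0.00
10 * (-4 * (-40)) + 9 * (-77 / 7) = 1501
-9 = -9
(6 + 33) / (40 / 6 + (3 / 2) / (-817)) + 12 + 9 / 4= 2626959 / 130684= 20.10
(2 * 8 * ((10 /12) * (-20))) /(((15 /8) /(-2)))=2560 /9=284.44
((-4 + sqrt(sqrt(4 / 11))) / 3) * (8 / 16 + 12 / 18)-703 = -6341 / 9 + 7 * 11^(3 / 4) * sqrt(2) / 198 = -704.25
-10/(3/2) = -20/3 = -6.67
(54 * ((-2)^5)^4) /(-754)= -75096.95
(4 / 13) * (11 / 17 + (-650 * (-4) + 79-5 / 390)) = 7106390 / 8619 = 824.50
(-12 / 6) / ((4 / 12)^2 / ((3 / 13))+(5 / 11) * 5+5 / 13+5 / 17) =-65637 / 112664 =-0.58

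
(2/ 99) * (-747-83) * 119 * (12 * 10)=-7901600/ 33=-239442.42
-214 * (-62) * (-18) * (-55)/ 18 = 729740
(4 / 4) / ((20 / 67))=67 / 20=3.35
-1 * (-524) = 524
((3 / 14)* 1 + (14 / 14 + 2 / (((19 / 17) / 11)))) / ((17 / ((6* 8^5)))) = 32145408 / 133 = 241694.80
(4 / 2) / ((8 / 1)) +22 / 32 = 15 / 16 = 0.94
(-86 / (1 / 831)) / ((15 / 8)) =-190576 / 5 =-38115.20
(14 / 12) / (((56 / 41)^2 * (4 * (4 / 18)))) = 5043 / 7168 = 0.70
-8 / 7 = -1.14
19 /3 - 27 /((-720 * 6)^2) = 4377599 /691200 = 6.33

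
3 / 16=0.19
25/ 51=0.49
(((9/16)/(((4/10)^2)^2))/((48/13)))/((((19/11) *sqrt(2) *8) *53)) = 268125 *sqrt(2)/65994752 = 0.01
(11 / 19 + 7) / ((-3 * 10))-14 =-1354 / 95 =-14.25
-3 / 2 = -1.50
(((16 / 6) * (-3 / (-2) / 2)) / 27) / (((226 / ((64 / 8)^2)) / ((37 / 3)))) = 0.26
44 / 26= 22 / 13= 1.69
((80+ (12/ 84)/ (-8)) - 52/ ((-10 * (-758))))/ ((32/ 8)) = 19.99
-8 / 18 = -4 / 9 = -0.44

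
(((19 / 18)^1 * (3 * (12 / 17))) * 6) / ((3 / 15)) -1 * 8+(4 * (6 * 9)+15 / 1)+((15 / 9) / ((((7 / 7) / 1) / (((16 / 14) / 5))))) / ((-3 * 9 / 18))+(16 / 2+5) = 324304 / 1071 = 302.80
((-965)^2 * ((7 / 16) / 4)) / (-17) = -6518575 / 1088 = -5991.34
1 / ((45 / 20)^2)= 16 / 81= 0.20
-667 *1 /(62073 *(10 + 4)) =-667 /869022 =-0.00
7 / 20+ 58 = 1167 / 20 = 58.35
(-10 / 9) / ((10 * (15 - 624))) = 1 / 5481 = 0.00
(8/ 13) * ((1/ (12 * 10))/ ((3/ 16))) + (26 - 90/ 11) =114836/ 6435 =17.85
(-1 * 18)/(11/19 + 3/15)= -855/37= -23.11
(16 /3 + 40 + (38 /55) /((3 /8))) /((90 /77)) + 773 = 549019 /675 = 813.36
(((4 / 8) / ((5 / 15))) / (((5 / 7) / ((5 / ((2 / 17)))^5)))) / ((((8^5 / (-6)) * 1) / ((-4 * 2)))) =55906869375 / 131072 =426535.56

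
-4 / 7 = -0.57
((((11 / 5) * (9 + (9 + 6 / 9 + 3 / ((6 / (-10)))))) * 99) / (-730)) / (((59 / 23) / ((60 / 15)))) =-6.36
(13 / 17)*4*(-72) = -3744 / 17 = -220.24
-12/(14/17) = -102/7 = -14.57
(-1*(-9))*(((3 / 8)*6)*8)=162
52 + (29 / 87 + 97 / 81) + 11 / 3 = 4633 / 81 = 57.20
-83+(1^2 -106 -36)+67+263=106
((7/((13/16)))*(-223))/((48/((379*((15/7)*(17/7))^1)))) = -7183945/91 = -78944.45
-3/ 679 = -0.00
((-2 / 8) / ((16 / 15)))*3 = -45 / 64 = -0.70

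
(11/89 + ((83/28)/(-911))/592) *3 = 498302127/1343965504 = 0.37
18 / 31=0.58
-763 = -763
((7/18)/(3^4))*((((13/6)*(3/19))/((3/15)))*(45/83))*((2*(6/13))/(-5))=-35/42579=-0.00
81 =81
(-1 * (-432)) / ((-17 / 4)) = -1728 / 17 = -101.65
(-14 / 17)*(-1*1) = 14 / 17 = 0.82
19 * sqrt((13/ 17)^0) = 19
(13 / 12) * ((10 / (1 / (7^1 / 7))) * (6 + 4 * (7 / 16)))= 2015 / 24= 83.96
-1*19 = -19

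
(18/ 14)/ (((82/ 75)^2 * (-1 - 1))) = -50625/ 94136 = -0.54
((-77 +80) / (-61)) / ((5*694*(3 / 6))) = -3 / 105835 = -0.00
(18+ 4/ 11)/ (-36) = -101/ 198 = -0.51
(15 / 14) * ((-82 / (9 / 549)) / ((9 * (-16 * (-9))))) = -12505 / 3024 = -4.14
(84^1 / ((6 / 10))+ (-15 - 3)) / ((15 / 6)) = 244 / 5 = 48.80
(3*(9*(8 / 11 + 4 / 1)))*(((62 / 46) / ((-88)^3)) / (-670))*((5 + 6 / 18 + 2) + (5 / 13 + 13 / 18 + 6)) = 314247 / 57758159360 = 0.00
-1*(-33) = 33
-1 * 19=-19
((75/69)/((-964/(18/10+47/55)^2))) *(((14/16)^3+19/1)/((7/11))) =-0.25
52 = 52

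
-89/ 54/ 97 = -89/ 5238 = -0.02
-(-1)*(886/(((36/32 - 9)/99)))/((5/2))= -155936/35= -4455.31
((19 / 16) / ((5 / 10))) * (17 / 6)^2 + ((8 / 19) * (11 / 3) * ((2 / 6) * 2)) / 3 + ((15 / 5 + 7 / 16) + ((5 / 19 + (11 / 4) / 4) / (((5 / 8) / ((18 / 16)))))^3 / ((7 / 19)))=1273204042627 / 34933248000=36.45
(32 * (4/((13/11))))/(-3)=-36.10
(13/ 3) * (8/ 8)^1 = 13/ 3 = 4.33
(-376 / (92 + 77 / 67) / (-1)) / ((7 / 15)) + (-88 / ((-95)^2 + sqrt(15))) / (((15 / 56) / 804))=-20.61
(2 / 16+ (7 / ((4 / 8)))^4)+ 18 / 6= 38419.12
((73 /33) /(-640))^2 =5329 /446054400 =0.00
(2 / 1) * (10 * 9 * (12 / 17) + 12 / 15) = 128.66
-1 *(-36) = 36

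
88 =88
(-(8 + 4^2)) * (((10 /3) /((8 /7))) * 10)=-700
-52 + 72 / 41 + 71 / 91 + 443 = 1468284 / 3731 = 393.54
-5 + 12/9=-11/3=-3.67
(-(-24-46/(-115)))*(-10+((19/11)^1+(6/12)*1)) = -183.44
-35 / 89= -0.39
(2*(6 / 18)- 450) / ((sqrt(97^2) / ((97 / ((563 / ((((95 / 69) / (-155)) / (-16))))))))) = -6403 / 14451084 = -0.00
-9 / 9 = -1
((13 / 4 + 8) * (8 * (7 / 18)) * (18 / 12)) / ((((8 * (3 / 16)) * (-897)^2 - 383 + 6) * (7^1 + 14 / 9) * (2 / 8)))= 540 / 26543803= 0.00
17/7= 2.43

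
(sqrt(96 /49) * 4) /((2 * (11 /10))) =2.54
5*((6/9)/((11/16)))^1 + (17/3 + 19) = 974/33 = 29.52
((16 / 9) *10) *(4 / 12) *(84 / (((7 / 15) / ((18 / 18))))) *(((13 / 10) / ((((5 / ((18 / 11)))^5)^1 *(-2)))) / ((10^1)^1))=-131010048 / 503284375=-0.26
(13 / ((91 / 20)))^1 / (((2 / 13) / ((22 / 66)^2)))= 2.06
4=4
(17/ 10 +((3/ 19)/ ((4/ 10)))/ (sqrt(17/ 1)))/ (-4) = -17/ 40 - 15 * sqrt(17)/ 2584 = -0.45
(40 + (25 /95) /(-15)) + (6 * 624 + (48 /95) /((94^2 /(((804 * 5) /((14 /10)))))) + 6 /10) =877853062 /231945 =3784.75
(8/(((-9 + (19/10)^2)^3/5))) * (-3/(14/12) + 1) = 40000000/99648703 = 0.40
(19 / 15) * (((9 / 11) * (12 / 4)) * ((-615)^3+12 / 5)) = -723200576.63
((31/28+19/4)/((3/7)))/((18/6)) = 41/9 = 4.56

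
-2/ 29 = -0.07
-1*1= -1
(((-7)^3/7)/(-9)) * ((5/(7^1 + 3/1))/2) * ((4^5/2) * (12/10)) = 12544/15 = 836.27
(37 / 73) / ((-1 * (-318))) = 0.00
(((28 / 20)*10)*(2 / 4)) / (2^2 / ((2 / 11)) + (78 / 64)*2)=112 / 391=0.29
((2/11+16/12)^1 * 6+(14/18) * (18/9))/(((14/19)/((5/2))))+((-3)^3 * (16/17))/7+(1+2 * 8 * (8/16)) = 139661/3366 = 41.49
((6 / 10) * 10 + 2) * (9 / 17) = 72 / 17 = 4.24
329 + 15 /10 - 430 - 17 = -233 /2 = -116.50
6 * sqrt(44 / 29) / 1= 12 * sqrt(319) / 29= 7.39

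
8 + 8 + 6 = 22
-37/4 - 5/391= -14487/1564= -9.26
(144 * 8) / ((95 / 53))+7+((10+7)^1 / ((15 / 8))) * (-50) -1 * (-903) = 313318 / 285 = 1099.36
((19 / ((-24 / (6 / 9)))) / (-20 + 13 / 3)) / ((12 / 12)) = 0.03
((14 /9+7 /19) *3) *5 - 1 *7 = 1246 /57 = 21.86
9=9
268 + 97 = 365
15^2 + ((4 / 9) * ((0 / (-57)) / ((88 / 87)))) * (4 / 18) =225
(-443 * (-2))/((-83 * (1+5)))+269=66538/249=267.22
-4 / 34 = -2 / 17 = -0.12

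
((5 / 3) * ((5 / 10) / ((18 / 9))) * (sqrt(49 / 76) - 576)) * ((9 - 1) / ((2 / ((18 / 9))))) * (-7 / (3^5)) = 4480 / 81 - 245 * sqrt(19) / 13851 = 55.23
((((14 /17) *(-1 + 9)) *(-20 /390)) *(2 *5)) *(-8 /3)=17920 /1989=9.01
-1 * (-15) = 15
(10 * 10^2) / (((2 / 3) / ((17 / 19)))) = 25500 / 19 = 1342.11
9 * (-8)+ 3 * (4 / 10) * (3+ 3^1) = -324 / 5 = -64.80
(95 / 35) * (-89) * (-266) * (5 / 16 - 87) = -44562923 / 8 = -5570365.38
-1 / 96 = -0.01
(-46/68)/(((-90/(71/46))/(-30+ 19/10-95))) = -1.43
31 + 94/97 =3101/97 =31.97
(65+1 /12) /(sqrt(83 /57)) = 781 * sqrt(4731) /996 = 53.93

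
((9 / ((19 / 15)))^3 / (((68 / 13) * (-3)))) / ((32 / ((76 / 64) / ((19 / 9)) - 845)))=144049215375 / 238802944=603.21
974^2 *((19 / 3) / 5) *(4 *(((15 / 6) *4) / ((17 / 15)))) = 720993760 / 17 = 42411397.65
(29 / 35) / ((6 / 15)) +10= 169 / 14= 12.07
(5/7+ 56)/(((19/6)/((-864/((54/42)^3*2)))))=-622496/171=-3640.33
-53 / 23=-2.30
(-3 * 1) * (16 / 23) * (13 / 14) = -312 / 161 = -1.94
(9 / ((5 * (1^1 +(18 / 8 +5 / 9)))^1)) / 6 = 54 / 685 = 0.08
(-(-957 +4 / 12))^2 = 8236900 / 9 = 915211.11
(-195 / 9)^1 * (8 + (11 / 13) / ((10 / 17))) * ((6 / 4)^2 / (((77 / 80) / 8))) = -294480 / 77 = -3824.42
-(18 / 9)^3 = -8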